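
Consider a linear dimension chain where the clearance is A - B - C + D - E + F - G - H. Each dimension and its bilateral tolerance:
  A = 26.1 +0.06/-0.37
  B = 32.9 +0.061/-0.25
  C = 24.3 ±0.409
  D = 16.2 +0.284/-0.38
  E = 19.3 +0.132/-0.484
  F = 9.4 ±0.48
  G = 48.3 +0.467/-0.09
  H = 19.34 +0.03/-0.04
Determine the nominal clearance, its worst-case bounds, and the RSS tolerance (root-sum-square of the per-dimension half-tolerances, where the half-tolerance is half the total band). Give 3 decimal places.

nominal=-92.440 wc=[-94.769,-90.343] rss=0.867

Stack each dimension's contribution:
  +A: nom +26.100 → Σnom=26.100; wc +0.060/-0.370 → slack +0.060/-0.370; half-tol=0.215, Σhalf²=0.046225
  -B: nom -32.900 → Σnom=-6.800; wc +0.250/-0.061 → slack +0.310/-0.431; half-tol=0.155, Σhalf²=0.070405
  -C: nom -24.300 → Σnom=-31.100; wc +0.409/-0.409 → slack +0.719/-0.840; half-tol=0.409, Σhalf²=0.237686
  +D: nom +16.200 → Σnom=-14.900; wc +0.284/-0.380 → slack +1.003/-1.220; half-tol=0.332, Σhalf²=0.347910
  -E: nom -19.300 → Σnom=-34.200; wc +0.484/-0.132 → slack +1.487/-1.352; half-tol=0.308, Σhalf²=0.442774
  +F: nom +9.400 → Σnom=-24.800; wc +0.480/-0.480 → slack +1.967/-1.832; half-tol=0.480, Σhalf²=0.673174
  -G: nom -48.300 → Σnom=-73.100; wc +0.090/-0.467 → slack +2.057/-2.299; half-tol=0.279, Σhalf²=0.750737
  -H: nom -19.340 → Σnom=-92.440; wc +0.040/-0.030 → slack +2.097/-2.329; half-tol=0.035, Σhalf²=0.751962
Nominal = -92.440. Worst-case = [-92.440 - 2.329, -92.440 + 2.097] = [-94.769, -90.343]. RSS = √0.751962 = 0.867.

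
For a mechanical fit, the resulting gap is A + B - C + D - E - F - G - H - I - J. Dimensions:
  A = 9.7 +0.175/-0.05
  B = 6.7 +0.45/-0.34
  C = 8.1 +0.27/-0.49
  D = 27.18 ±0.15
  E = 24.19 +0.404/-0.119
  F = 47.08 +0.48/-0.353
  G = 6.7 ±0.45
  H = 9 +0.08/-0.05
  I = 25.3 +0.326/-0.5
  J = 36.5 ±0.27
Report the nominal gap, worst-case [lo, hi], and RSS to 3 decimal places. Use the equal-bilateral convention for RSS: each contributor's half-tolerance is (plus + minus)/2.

nominal=-113.290 wc=[-116.110,-110.283] rss=1.014

Stack each dimension's contribution:
  +A: nom +9.700 → Σnom=9.700; wc +0.175/-0.050 → slack +0.175/-0.050; half-tol=0.112, Σhalf²=0.012656
  +B: nom +6.700 → Σnom=16.400; wc +0.450/-0.340 → slack +0.625/-0.390; half-tol=0.395, Σhalf²=0.168681
  -C: nom -8.100 → Σnom=8.300; wc +0.490/-0.270 → slack +1.115/-0.660; half-tol=0.380, Σhalf²=0.313081
  +D: nom +27.180 → Σnom=35.480; wc +0.150/-0.150 → slack +1.265/-0.810; half-tol=0.150, Σhalf²=0.335581
  -E: nom -24.190 → Σnom=11.290; wc +0.119/-0.404 → slack +1.384/-1.214; half-tol=0.262, Σhalf²=0.403964
  -F: nom -47.080 → Σnom=-35.790; wc +0.353/-0.480 → slack +1.737/-1.694; half-tol=0.416, Σhalf²=0.577436
  -G: nom -6.700 → Σnom=-42.490; wc +0.450/-0.450 → slack +2.187/-2.144; half-tol=0.450, Σhalf²=0.779936
  -H: nom -9.000 → Σnom=-51.490; wc +0.050/-0.080 → slack +2.237/-2.224; half-tol=0.065, Σhalf²=0.784161
  -I: nom -25.300 → Σnom=-76.790; wc +0.500/-0.326 → slack +2.737/-2.550; half-tol=0.413, Σhalf²=0.954730
  -J: nom -36.500 → Σnom=-113.290; wc +0.270/-0.270 → slack +3.007/-2.820; half-tol=0.270, Σhalf²=1.027630
Nominal = -113.290. Worst-case = [-113.290 - 2.820, -113.290 + 3.007] = [-116.110, -110.283]. RSS = √1.027630 = 1.014.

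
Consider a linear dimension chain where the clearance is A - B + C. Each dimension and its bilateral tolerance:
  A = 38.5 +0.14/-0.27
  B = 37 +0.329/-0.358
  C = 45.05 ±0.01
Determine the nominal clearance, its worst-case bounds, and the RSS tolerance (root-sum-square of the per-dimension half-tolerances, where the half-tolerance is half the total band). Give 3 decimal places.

nominal=46.550 wc=[45.941,47.058] rss=0.400

Stack each dimension's contribution:
  +A: nom +38.500 → Σnom=38.500; wc +0.140/-0.270 → slack +0.140/-0.270; half-tol=0.205, Σhalf²=0.042025
  -B: nom -37.000 → Σnom=1.500; wc +0.358/-0.329 → slack +0.498/-0.599; half-tol=0.344, Σhalf²=0.160017
  +C: nom +45.050 → Σnom=46.550; wc +0.010/-0.010 → slack +0.508/-0.609; half-tol=0.010, Σhalf²=0.160117
Nominal = 46.550. Worst-case = [46.550 - 0.609, 46.550 + 0.508] = [45.941, 47.058]. RSS = √0.160117 = 0.400.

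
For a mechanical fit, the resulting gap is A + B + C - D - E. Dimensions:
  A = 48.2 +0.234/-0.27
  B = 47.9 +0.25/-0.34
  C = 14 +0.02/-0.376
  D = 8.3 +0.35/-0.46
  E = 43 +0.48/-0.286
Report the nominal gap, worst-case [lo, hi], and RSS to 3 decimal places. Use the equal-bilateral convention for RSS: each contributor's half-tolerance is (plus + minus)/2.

nominal=58.800 wc=[56.984,60.050] rss=0.707

Stack each dimension's contribution:
  +A: nom +48.200 → Σnom=48.200; wc +0.234/-0.270 → slack +0.234/-0.270; half-tol=0.252, Σhalf²=0.063504
  +B: nom +47.900 → Σnom=96.100; wc +0.250/-0.340 → slack +0.484/-0.610; half-tol=0.295, Σhalf²=0.150529
  +C: nom +14.000 → Σnom=110.100; wc +0.020/-0.376 → slack +0.504/-0.986; half-tol=0.198, Σhalf²=0.189733
  -D: nom -8.300 → Σnom=101.800; wc +0.460/-0.350 → slack +0.964/-1.336; half-tol=0.405, Σhalf²=0.353758
  -E: nom -43.000 → Σnom=58.800; wc +0.286/-0.480 → slack +1.250/-1.816; half-tol=0.383, Σhalf²=0.500447
Nominal = 58.800. Worst-case = [58.800 - 1.816, 58.800 + 1.250] = [56.984, 60.050]. RSS = √0.500447 = 0.707.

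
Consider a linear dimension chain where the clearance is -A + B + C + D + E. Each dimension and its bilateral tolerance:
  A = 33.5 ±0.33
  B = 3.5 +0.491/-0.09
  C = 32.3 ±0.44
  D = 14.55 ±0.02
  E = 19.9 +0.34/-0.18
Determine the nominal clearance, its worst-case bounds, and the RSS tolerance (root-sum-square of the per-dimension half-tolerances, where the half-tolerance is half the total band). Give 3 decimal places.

nominal=36.750 wc=[35.690,38.371] rss=0.674

Stack each dimension's contribution:
  -A: nom -33.500 → Σnom=-33.500; wc +0.330/-0.330 → slack +0.330/-0.330; half-tol=0.330, Σhalf²=0.108900
  +B: nom +3.500 → Σnom=-30.000; wc +0.491/-0.090 → slack +0.821/-0.420; half-tol=0.290, Σhalf²=0.193290
  +C: nom +32.300 → Σnom=2.300; wc +0.440/-0.440 → slack +1.261/-0.860; half-tol=0.440, Σhalf²=0.386890
  +D: nom +14.550 → Σnom=16.850; wc +0.020/-0.020 → slack +1.281/-0.880; half-tol=0.020, Σhalf²=0.387290
  +E: nom +19.900 → Σnom=36.750; wc +0.340/-0.180 → slack +1.621/-1.060; half-tol=0.260, Σhalf²=0.454890
Nominal = 36.750. Worst-case = [36.750 - 1.060, 36.750 + 1.621] = [35.690, 38.371]. RSS = √0.454890 = 0.674.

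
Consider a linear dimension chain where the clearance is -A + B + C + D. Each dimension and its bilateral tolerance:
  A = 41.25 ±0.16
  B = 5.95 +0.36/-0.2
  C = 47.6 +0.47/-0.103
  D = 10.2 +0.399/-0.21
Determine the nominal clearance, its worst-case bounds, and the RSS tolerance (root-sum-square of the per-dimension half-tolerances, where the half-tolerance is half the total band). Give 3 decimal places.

Stack each dimension's contribution:
  -A: nom -41.250 → Σnom=-41.250; wc +0.160/-0.160 → slack +0.160/-0.160; half-tol=0.160, Σhalf²=0.025600
  +B: nom +5.950 → Σnom=-35.300; wc +0.360/-0.200 → slack +0.520/-0.360; half-tol=0.280, Σhalf²=0.104000
  +C: nom +47.600 → Σnom=12.300; wc +0.470/-0.103 → slack +0.990/-0.463; half-tol=0.286, Σhalf²=0.186082
  +D: nom +10.200 → Σnom=22.500; wc +0.399/-0.210 → slack +1.389/-0.673; half-tol=0.304, Σhalf²=0.278803
Nominal = 22.500. Worst-case = [22.500 - 0.673, 22.500 + 1.389] = [21.827, 23.889]. RSS = √0.278803 = 0.528.

nominal=22.500 wc=[21.827,23.889] rss=0.528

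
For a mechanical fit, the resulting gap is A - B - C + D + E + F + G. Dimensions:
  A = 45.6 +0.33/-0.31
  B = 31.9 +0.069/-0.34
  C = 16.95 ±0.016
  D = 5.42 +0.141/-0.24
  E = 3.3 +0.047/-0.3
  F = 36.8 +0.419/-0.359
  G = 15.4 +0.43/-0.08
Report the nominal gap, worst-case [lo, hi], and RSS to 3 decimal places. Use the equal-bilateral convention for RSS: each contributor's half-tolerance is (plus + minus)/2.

nominal=57.670 wc=[56.296,59.393] rss=0.654

Stack each dimension's contribution:
  +A: nom +45.600 → Σnom=45.600; wc +0.330/-0.310 → slack +0.330/-0.310; half-tol=0.320, Σhalf²=0.102400
  -B: nom -31.900 → Σnom=13.700; wc +0.340/-0.069 → slack +0.670/-0.379; half-tol=0.205, Σhalf²=0.144220
  -C: nom -16.950 → Σnom=-3.250; wc +0.016/-0.016 → slack +0.686/-0.395; half-tol=0.016, Σhalf²=0.144476
  +D: nom +5.420 → Σnom=2.170; wc +0.141/-0.240 → slack +0.827/-0.635; half-tol=0.191, Σhalf²=0.180766
  +E: nom +3.300 → Σnom=5.470; wc +0.047/-0.300 → slack +0.874/-0.935; half-tol=0.173, Σhalf²=0.210869
  +F: nom +36.800 → Σnom=42.270; wc +0.419/-0.359 → slack +1.293/-1.294; half-tol=0.389, Σhalf²=0.362190
  +G: nom +15.400 → Σnom=57.670; wc +0.430/-0.080 → slack +1.723/-1.374; half-tol=0.255, Σhalf²=0.427215
Nominal = 57.670. Worst-case = [57.670 - 1.374, 57.670 + 1.723] = [56.296, 59.393]. RSS = √0.427215 = 0.654.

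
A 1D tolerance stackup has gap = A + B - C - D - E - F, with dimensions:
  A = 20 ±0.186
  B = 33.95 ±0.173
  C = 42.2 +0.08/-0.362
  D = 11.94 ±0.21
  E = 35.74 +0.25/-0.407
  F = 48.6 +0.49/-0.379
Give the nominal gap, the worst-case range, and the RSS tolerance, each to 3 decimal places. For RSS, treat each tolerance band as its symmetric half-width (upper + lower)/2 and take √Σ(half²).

nominal=-84.530 wc=[-85.919,-82.813] rss=0.674

Stack each dimension's contribution:
  +A: nom +20.000 → Σnom=20.000; wc +0.186/-0.186 → slack +0.186/-0.186; half-tol=0.186, Σhalf²=0.034596
  +B: nom +33.950 → Σnom=53.950; wc +0.173/-0.173 → slack +0.359/-0.359; half-tol=0.173, Σhalf²=0.064525
  -C: nom -42.200 → Σnom=11.750; wc +0.362/-0.080 → slack +0.721/-0.439; half-tol=0.221, Σhalf²=0.113366
  -D: nom -11.940 → Σnom=-0.190; wc +0.210/-0.210 → slack +0.931/-0.649; half-tol=0.210, Σhalf²=0.157466
  -E: nom -35.740 → Σnom=-35.930; wc +0.407/-0.250 → slack +1.338/-0.899; half-tol=0.329, Σhalf²=0.265378
  -F: nom -48.600 → Σnom=-84.530; wc +0.379/-0.490 → slack +1.717/-1.389; half-tol=0.434, Σhalf²=0.454169
Nominal = -84.530. Worst-case = [-84.530 - 1.389, -84.530 + 1.717] = [-85.919, -82.813]. RSS = √0.454169 = 0.674.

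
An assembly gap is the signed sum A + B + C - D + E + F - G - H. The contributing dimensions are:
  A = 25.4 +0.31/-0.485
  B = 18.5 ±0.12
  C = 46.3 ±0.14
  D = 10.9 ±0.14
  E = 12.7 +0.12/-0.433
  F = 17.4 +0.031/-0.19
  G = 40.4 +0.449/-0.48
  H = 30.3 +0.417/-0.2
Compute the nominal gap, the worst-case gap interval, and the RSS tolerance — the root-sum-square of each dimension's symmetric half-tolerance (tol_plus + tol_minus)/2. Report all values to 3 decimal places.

Stack each dimension's contribution:
  +A: nom +25.400 → Σnom=25.400; wc +0.310/-0.485 → slack +0.310/-0.485; half-tol=0.397, Σhalf²=0.158006
  +B: nom +18.500 → Σnom=43.900; wc +0.120/-0.120 → slack +0.430/-0.605; half-tol=0.120, Σhalf²=0.172406
  +C: nom +46.300 → Σnom=90.200; wc +0.140/-0.140 → slack +0.570/-0.745; half-tol=0.140, Σhalf²=0.192006
  -D: nom -10.900 → Σnom=79.300; wc +0.140/-0.140 → slack +0.710/-0.885; half-tol=0.140, Σhalf²=0.211606
  +E: nom +12.700 → Σnom=92.000; wc +0.120/-0.433 → slack +0.830/-1.318; half-tol=0.276, Σhalf²=0.288058
  +F: nom +17.400 → Σnom=109.400; wc +0.031/-0.190 → slack +0.861/-1.508; half-tol=0.111, Σhalf²=0.300269
  -G: nom -40.400 → Σnom=69.000; wc +0.480/-0.449 → slack +1.341/-1.957; half-tol=0.465, Σhalf²=0.516029
  -H: nom -30.300 → Σnom=38.700; wc +0.200/-0.417 → slack +1.541/-2.374; half-tol=0.308, Σhalf²=0.611201
Nominal = 38.700. Worst-case = [38.700 - 2.374, 38.700 + 1.541] = [36.326, 40.241]. RSS = √0.611201 = 0.782.

nominal=38.700 wc=[36.326,40.241] rss=0.782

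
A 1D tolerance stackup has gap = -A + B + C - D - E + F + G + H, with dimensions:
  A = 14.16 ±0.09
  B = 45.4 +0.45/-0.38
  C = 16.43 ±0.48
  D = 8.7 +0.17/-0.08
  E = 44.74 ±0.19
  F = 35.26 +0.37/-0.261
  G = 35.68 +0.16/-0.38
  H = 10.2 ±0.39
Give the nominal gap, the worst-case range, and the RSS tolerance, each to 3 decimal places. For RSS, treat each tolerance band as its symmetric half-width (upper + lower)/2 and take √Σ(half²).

Stack each dimension's contribution:
  -A: nom -14.160 → Σnom=-14.160; wc +0.090/-0.090 → slack +0.090/-0.090; half-tol=0.090, Σhalf²=0.008100
  +B: nom +45.400 → Σnom=31.240; wc +0.450/-0.380 → slack +0.540/-0.470; half-tol=0.415, Σhalf²=0.180325
  +C: nom +16.430 → Σnom=47.670; wc +0.480/-0.480 → slack +1.020/-0.950; half-tol=0.480, Σhalf²=0.410725
  -D: nom -8.700 → Σnom=38.970; wc +0.080/-0.170 → slack +1.100/-1.120; half-tol=0.125, Σhalf²=0.426350
  -E: nom -44.740 → Σnom=-5.770; wc +0.190/-0.190 → slack +1.290/-1.310; half-tol=0.190, Σhalf²=0.462450
  +F: nom +35.260 → Σnom=29.490; wc +0.370/-0.261 → slack +1.660/-1.571; half-tol=0.316, Σhalf²=0.561990
  +G: nom +35.680 → Σnom=65.170; wc +0.160/-0.380 → slack +1.820/-1.951; half-tol=0.270, Σhalf²=0.634890
  +H: nom +10.200 → Σnom=75.370; wc +0.390/-0.390 → slack +2.210/-2.341; half-tol=0.390, Σhalf²=0.786990
Nominal = 75.370. Worst-case = [75.370 - 2.341, 75.370 + 2.210] = [73.029, 77.580]. RSS = √0.786990 = 0.887.

nominal=75.370 wc=[73.029,77.580] rss=0.887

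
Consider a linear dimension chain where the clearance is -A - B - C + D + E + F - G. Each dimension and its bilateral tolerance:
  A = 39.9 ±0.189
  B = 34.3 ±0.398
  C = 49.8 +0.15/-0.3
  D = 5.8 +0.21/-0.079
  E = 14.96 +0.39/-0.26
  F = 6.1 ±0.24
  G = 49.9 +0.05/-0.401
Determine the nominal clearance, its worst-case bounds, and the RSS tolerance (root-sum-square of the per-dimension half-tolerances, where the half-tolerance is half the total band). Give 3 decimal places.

Stack each dimension's contribution:
  -A: nom -39.900 → Σnom=-39.900; wc +0.189/-0.189 → slack +0.189/-0.189; half-tol=0.189, Σhalf²=0.035721
  -B: nom -34.300 → Σnom=-74.200; wc +0.398/-0.398 → slack +0.587/-0.587; half-tol=0.398, Σhalf²=0.194125
  -C: nom -49.800 → Σnom=-124.000; wc +0.300/-0.150 → slack +0.887/-0.737; half-tol=0.225, Σhalf²=0.244750
  +D: nom +5.800 → Σnom=-118.200; wc +0.210/-0.079 → slack +1.097/-0.816; half-tol=0.144, Σhalf²=0.265630
  +E: nom +14.960 → Σnom=-103.240; wc +0.390/-0.260 → slack +1.487/-1.076; half-tol=0.325, Σhalf²=0.371255
  +F: nom +6.100 → Σnom=-97.140; wc +0.240/-0.240 → slack +1.727/-1.316; half-tol=0.240, Σhalf²=0.428855
  -G: nom -49.900 → Σnom=-147.040; wc +0.401/-0.050 → slack +2.128/-1.366; half-tol=0.226, Σhalf²=0.479706
Nominal = -147.040. Worst-case = [-147.040 - 1.366, -147.040 + 2.128] = [-148.406, -144.912]. RSS = √0.479706 = 0.693.

nominal=-147.040 wc=[-148.406,-144.912] rss=0.693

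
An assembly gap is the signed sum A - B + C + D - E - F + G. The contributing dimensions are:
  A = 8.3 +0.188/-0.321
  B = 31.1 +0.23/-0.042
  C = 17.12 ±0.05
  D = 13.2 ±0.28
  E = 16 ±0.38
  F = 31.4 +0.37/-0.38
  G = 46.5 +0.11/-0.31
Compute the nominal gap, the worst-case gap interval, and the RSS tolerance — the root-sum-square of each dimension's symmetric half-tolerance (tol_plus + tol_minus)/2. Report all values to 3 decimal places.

Stack each dimension's contribution:
  +A: nom +8.300 → Σnom=8.300; wc +0.188/-0.321 → slack +0.188/-0.321; half-tol=0.255, Σhalf²=0.064770
  -B: nom -31.100 → Σnom=-22.800; wc +0.042/-0.230 → slack +0.230/-0.551; half-tol=0.136, Σhalf²=0.083266
  +C: nom +17.120 → Σnom=-5.680; wc +0.050/-0.050 → slack +0.280/-0.601; half-tol=0.050, Σhalf²=0.085766
  +D: nom +13.200 → Σnom=7.520; wc +0.280/-0.280 → slack +0.560/-0.881; half-tol=0.280, Σhalf²=0.164166
  -E: nom -16.000 → Σnom=-8.480; wc +0.380/-0.380 → slack +0.940/-1.261; half-tol=0.380, Σhalf²=0.308566
  -F: nom -31.400 → Σnom=-39.880; wc +0.380/-0.370 → slack +1.320/-1.631; half-tol=0.375, Σhalf²=0.449191
  +G: nom +46.500 → Σnom=6.620; wc +0.110/-0.310 → slack +1.430/-1.941; half-tol=0.210, Σhalf²=0.493291
Nominal = 6.620. Worst-case = [6.620 - 1.941, 6.620 + 1.430] = [4.679, 8.050]. RSS = √0.493291 = 0.702.

nominal=6.620 wc=[4.679,8.050] rss=0.702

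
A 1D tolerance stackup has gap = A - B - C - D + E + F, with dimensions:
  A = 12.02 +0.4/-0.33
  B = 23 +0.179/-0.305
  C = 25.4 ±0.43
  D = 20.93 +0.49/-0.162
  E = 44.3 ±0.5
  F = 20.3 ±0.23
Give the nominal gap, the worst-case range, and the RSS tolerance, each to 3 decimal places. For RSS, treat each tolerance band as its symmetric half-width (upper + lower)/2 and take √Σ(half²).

nominal=7.290 wc=[5.131,9.317] rss=0.886

Stack each dimension's contribution:
  +A: nom +12.020 → Σnom=12.020; wc +0.400/-0.330 → slack +0.400/-0.330; half-tol=0.365, Σhalf²=0.133225
  -B: nom -23.000 → Σnom=-10.980; wc +0.305/-0.179 → slack +0.705/-0.509; half-tol=0.242, Σhalf²=0.191789
  -C: nom -25.400 → Σnom=-36.380; wc +0.430/-0.430 → slack +1.135/-0.939; half-tol=0.430, Σhalf²=0.376689
  -D: nom -20.930 → Σnom=-57.310; wc +0.162/-0.490 → slack +1.297/-1.429; half-tol=0.326, Σhalf²=0.482965
  +E: nom +44.300 → Σnom=-13.010; wc +0.500/-0.500 → slack +1.797/-1.929; half-tol=0.500, Σhalf²=0.732965
  +F: nom +20.300 → Σnom=7.290; wc +0.230/-0.230 → slack +2.027/-2.159; half-tol=0.230, Σhalf²=0.785865
Nominal = 7.290. Worst-case = [7.290 - 2.159, 7.290 + 2.027] = [5.131, 9.317]. RSS = √0.785865 = 0.886.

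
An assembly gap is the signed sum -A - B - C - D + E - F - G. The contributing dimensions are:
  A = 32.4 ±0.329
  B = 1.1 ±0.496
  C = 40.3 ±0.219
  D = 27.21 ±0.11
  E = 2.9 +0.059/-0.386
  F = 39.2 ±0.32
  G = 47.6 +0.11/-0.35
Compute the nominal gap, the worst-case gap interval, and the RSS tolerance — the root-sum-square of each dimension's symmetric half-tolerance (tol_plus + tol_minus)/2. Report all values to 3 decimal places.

Stack each dimension's contribution:
  -A: nom -32.400 → Σnom=-32.400; wc +0.329/-0.329 → slack +0.329/-0.329; half-tol=0.329, Σhalf²=0.108241
  -B: nom -1.100 → Σnom=-33.500; wc +0.496/-0.496 → slack +0.825/-0.825; half-tol=0.496, Σhalf²=0.354257
  -C: nom -40.300 → Σnom=-73.800; wc +0.219/-0.219 → slack +1.044/-1.044; half-tol=0.219, Σhalf²=0.402218
  -D: nom -27.210 → Σnom=-101.010; wc +0.110/-0.110 → slack +1.154/-1.154; half-tol=0.110, Σhalf²=0.414318
  +E: nom +2.900 → Σnom=-98.110; wc +0.059/-0.386 → slack +1.213/-1.540; half-tol=0.223, Σhalf²=0.463824
  -F: nom -39.200 → Σnom=-137.310; wc +0.320/-0.320 → slack +1.533/-1.860; half-tol=0.320, Σhalf²=0.566224
  -G: nom -47.600 → Σnom=-184.910; wc +0.350/-0.110 → slack +1.883/-1.970; half-tol=0.230, Σhalf²=0.619124
Nominal = -184.910. Worst-case = [-184.910 - 1.970, -184.910 + 1.883] = [-186.880, -183.027]. RSS = √0.619124 = 0.787.

nominal=-184.910 wc=[-186.880,-183.027] rss=0.787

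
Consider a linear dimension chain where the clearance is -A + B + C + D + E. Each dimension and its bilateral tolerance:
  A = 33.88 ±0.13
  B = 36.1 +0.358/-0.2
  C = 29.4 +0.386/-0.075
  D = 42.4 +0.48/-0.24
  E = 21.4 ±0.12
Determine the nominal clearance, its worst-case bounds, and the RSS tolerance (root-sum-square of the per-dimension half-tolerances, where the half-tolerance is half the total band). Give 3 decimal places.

Stack each dimension's contribution:
  -A: nom -33.880 → Σnom=-33.880; wc +0.130/-0.130 → slack +0.130/-0.130; half-tol=0.130, Σhalf²=0.016900
  +B: nom +36.100 → Σnom=2.220; wc +0.358/-0.200 → slack +0.488/-0.330; half-tol=0.279, Σhalf²=0.094741
  +C: nom +29.400 → Σnom=31.620; wc +0.386/-0.075 → slack +0.874/-0.405; half-tol=0.231, Σhalf²=0.147871
  +D: nom +42.400 → Σnom=74.020; wc +0.480/-0.240 → slack +1.354/-0.645; half-tol=0.360, Σhalf²=0.277471
  +E: nom +21.400 → Σnom=95.420; wc +0.120/-0.120 → slack +1.474/-0.765; half-tol=0.120, Σhalf²=0.291871
Nominal = 95.420. Worst-case = [95.420 - 0.765, 95.420 + 1.474] = [94.655, 96.894]. RSS = √0.291871 = 0.540.

nominal=95.420 wc=[94.655,96.894] rss=0.540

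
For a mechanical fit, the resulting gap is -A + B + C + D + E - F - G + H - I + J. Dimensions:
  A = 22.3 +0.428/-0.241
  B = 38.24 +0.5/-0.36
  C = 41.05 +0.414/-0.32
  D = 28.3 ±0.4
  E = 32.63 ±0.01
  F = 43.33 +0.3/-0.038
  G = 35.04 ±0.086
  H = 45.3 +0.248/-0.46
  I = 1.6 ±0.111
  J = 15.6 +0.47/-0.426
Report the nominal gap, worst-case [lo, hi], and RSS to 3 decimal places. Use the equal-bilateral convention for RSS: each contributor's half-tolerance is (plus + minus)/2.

nominal=98.850 wc=[95.949,101.368] rss=0.983

Stack each dimension's contribution:
  -A: nom -22.300 → Σnom=-22.300; wc +0.241/-0.428 → slack +0.241/-0.428; half-tol=0.335, Σhalf²=0.111890
  +B: nom +38.240 → Σnom=15.940; wc +0.500/-0.360 → slack +0.741/-0.788; half-tol=0.430, Σhalf²=0.296790
  +C: nom +41.050 → Σnom=56.990; wc +0.414/-0.320 → slack +1.155/-1.108; half-tol=0.367, Σhalf²=0.431479
  +D: nom +28.300 → Σnom=85.290; wc +0.400/-0.400 → slack +1.555/-1.508; half-tol=0.400, Σhalf²=0.591479
  +E: nom +32.630 → Σnom=117.920; wc +0.010/-0.010 → slack +1.565/-1.518; half-tol=0.010, Σhalf²=0.591579
  -F: nom -43.330 → Σnom=74.590; wc +0.038/-0.300 → slack +1.603/-1.818; half-tol=0.169, Σhalf²=0.620140
  -G: nom -35.040 → Σnom=39.550; wc +0.086/-0.086 → slack +1.689/-1.904; half-tol=0.086, Σhalf²=0.627536
  +H: nom +45.300 → Σnom=84.850; wc +0.248/-0.460 → slack +1.937/-2.364; half-tol=0.354, Σhalf²=0.752852
  -I: nom -1.600 → Σnom=83.250; wc +0.111/-0.111 → slack +2.048/-2.475; half-tol=0.111, Σhalf²=0.765173
  +J: nom +15.600 → Σnom=98.850; wc +0.470/-0.426 → slack +2.518/-2.901; half-tol=0.448, Σhalf²=0.965877
Nominal = 98.850. Worst-case = [98.850 - 2.901, 98.850 + 2.518] = [95.949, 101.368]. RSS = √0.965877 = 0.983.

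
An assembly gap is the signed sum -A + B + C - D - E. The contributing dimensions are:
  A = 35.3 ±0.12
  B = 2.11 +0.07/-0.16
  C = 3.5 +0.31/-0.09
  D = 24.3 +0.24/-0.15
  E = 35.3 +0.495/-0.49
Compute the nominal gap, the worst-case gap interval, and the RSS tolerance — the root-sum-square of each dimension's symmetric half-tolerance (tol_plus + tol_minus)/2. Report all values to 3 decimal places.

Stack each dimension's contribution:
  -A: nom -35.300 → Σnom=-35.300; wc +0.120/-0.120 → slack +0.120/-0.120; half-tol=0.120, Σhalf²=0.014400
  +B: nom +2.110 → Σnom=-33.190; wc +0.070/-0.160 → slack +0.190/-0.280; half-tol=0.115, Σhalf²=0.027625
  +C: nom +3.500 → Σnom=-29.690; wc +0.310/-0.090 → slack +0.500/-0.370; half-tol=0.200, Σhalf²=0.067625
  -D: nom -24.300 → Σnom=-53.990; wc +0.150/-0.240 → slack +0.650/-0.610; half-tol=0.195, Σhalf²=0.105650
  -E: nom -35.300 → Σnom=-89.290; wc +0.490/-0.495 → slack +1.140/-1.105; half-tol=0.492, Σhalf²=0.348206
Nominal = -89.290. Worst-case = [-89.290 - 1.105, -89.290 + 1.140] = [-90.395, -88.150]. RSS = √0.348206 = 0.590.

nominal=-89.290 wc=[-90.395,-88.150] rss=0.590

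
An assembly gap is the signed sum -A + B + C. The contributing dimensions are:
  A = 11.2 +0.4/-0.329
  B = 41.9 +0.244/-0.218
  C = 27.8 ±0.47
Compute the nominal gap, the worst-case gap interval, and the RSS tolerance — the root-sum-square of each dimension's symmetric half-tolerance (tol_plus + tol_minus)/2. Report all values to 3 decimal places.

Stack each dimension's contribution:
  -A: nom -11.200 → Σnom=-11.200; wc +0.329/-0.400 → slack +0.329/-0.400; half-tol=0.365, Σhalf²=0.132860
  +B: nom +41.900 → Σnom=30.700; wc +0.244/-0.218 → slack +0.573/-0.618; half-tol=0.231, Σhalf²=0.186221
  +C: nom +27.800 → Σnom=58.500; wc +0.470/-0.470 → slack +1.043/-1.088; half-tol=0.470, Σhalf²=0.407121
Nominal = 58.500. Worst-case = [58.500 - 1.088, 58.500 + 1.043] = [57.412, 59.543]. RSS = √0.407121 = 0.638.

nominal=58.500 wc=[57.412,59.543] rss=0.638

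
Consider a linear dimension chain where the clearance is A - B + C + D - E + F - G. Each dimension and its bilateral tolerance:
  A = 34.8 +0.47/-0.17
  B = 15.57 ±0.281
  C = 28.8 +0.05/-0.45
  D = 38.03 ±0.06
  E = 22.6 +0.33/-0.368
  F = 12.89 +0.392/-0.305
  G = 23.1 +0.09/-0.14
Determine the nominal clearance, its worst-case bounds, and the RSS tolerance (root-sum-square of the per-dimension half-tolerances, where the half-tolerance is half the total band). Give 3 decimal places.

Stack each dimension's contribution:
  +A: nom +34.800 → Σnom=34.800; wc +0.470/-0.170 → slack +0.470/-0.170; half-tol=0.320, Σhalf²=0.102400
  -B: nom -15.570 → Σnom=19.230; wc +0.281/-0.281 → slack +0.751/-0.451; half-tol=0.281, Σhalf²=0.181361
  +C: nom +28.800 → Σnom=48.030; wc +0.050/-0.450 → slack +0.801/-0.901; half-tol=0.250, Σhalf²=0.243861
  +D: nom +38.030 → Σnom=86.060; wc +0.060/-0.060 → slack +0.861/-0.961; half-tol=0.060, Σhalf²=0.247461
  -E: nom -22.600 → Σnom=63.460; wc +0.368/-0.330 → slack +1.229/-1.291; half-tol=0.349, Σhalf²=0.369262
  +F: nom +12.890 → Σnom=76.350; wc +0.392/-0.305 → slack +1.621/-1.596; half-tol=0.349, Σhalf²=0.490714
  -G: nom -23.100 → Σnom=53.250; wc +0.140/-0.090 → slack +1.761/-1.686; half-tol=0.115, Σhalf²=0.503939
Nominal = 53.250. Worst-case = [53.250 - 1.686, 53.250 + 1.761] = [51.564, 55.011]. RSS = √0.503939 = 0.710.

nominal=53.250 wc=[51.564,55.011] rss=0.710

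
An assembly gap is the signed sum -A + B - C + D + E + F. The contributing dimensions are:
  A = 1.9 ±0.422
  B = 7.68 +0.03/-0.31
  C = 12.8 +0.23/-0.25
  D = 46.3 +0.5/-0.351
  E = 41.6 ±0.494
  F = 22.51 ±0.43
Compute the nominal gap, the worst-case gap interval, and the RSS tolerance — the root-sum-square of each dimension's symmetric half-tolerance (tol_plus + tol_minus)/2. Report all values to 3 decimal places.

Stack each dimension's contribution:
  -A: nom -1.900 → Σnom=-1.900; wc +0.422/-0.422 → slack +0.422/-0.422; half-tol=0.422, Σhalf²=0.178084
  +B: nom +7.680 → Σnom=5.780; wc +0.030/-0.310 → slack +0.452/-0.732; half-tol=0.170, Σhalf²=0.206984
  -C: nom -12.800 → Σnom=-7.020; wc +0.250/-0.230 → slack +0.702/-0.962; half-tol=0.240, Σhalf²=0.264584
  +D: nom +46.300 → Σnom=39.280; wc +0.500/-0.351 → slack +1.202/-1.313; half-tol=0.425, Σhalf²=0.445634
  +E: nom +41.600 → Σnom=80.880; wc +0.494/-0.494 → slack +1.696/-1.807; half-tol=0.494, Σhalf²=0.689670
  +F: nom +22.510 → Σnom=103.390; wc +0.430/-0.430 → slack +2.126/-2.237; half-tol=0.430, Σhalf²=0.874570
Nominal = 103.390. Worst-case = [103.390 - 2.237, 103.390 + 2.126] = [101.153, 105.516]. RSS = √0.874570 = 0.935.

nominal=103.390 wc=[101.153,105.516] rss=0.935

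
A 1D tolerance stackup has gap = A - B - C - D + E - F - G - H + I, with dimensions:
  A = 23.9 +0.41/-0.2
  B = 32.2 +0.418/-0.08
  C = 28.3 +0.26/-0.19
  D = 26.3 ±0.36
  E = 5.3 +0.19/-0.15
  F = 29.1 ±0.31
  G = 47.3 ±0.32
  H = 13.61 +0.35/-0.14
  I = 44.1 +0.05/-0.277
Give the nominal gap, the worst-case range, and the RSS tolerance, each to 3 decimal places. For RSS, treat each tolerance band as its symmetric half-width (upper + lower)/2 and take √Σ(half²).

nominal=-103.510 wc=[-106.155,-101.460] rss=0.806

Stack each dimension's contribution:
  +A: nom +23.900 → Σnom=23.900; wc +0.410/-0.200 → slack +0.410/-0.200; half-tol=0.305, Σhalf²=0.093025
  -B: nom -32.200 → Σnom=-8.300; wc +0.080/-0.418 → slack +0.490/-0.618; half-tol=0.249, Σhalf²=0.155026
  -C: nom -28.300 → Σnom=-36.600; wc +0.190/-0.260 → slack +0.680/-0.878; half-tol=0.225, Σhalf²=0.205651
  -D: nom -26.300 → Σnom=-62.900; wc +0.360/-0.360 → slack +1.040/-1.238; half-tol=0.360, Σhalf²=0.335251
  +E: nom +5.300 → Σnom=-57.600; wc +0.190/-0.150 → slack +1.230/-1.388; half-tol=0.170, Σhalf²=0.364151
  -F: nom -29.100 → Σnom=-86.700; wc +0.310/-0.310 → slack +1.540/-1.698; half-tol=0.310, Σhalf²=0.460251
  -G: nom -47.300 → Σnom=-134.000; wc +0.320/-0.320 → slack +1.860/-2.018; half-tol=0.320, Σhalf²=0.562651
  -H: nom -13.610 → Σnom=-147.610; wc +0.140/-0.350 → slack +2.000/-2.368; half-tol=0.245, Σhalf²=0.622676
  +I: nom +44.100 → Σnom=-103.510; wc +0.050/-0.277 → slack +2.050/-2.645; half-tol=0.164, Σhalf²=0.649408
Nominal = -103.510. Worst-case = [-103.510 - 2.645, -103.510 + 2.050] = [-106.155, -101.460]. RSS = √0.649408 = 0.806.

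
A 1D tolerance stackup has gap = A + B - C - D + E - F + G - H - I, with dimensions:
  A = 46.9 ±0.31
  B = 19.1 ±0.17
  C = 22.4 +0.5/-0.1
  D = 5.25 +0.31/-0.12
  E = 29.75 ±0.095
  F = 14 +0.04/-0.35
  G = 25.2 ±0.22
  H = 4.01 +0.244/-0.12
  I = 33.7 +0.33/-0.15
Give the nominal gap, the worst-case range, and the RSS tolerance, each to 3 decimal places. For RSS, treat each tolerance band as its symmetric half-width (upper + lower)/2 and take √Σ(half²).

Stack each dimension's contribution:
  +A: nom +46.900 → Σnom=46.900; wc +0.310/-0.310 → slack +0.310/-0.310; half-tol=0.310, Σhalf²=0.096100
  +B: nom +19.100 → Σnom=66.000; wc +0.170/-0.170 → slack +0.480/-0.480; half-tol=0.170, Σhalf²=0.125000
  -C: nom -22.400 → Σnom=43.600; wc +0.100/-0.500 → slack +0.580/-0.980; half-tol=0.300, Σhalf²=0.215000
  -D: nom -5.250 → Σnom=38.350; wc +0.120/-0.310 → slack +0.700/-1.290; half-tol=0.215, Σhalf²=0.261225
  +E: nom +29.750 → Σnom=68.100; wc +0.095/-0.095 → slack +0.795/-1.385; half-tol=0.095, Σhalf²=0.270250
  -F: nom -14.000 → Σnom=54.100; wc +0.350/-0.040 → slack +1.145/-1.425; half-tol=0.195, Σhalf²=0.308275
  +G: nom +25.200 → Σnom=79.300; wc +0.220/-0.220 → slack +1.365/-1.645; half-tol=0.220, Σhalf²=0.356675
  -H: nom -4.010 → Σnom=75.290; wc +0.120/-0.244 → slack +1.485/-1.889; half-tol=0.182, Σhalf²=0.389799
  -I: nom -33.700 → Σnom=41.590; wc +0.150/-0.330 → slack +1.635/-2.219; half-tol=0.240, Σhalf²=0.447399
Nominal = 41.590. Worst-case = [41.590 - 2.219, 41.590 + 1.635] = [39.371, 43.225]. RSS = √0.447399 = 0.669.

nominal=41.590 wc=[39.371,43.225] rss=0.669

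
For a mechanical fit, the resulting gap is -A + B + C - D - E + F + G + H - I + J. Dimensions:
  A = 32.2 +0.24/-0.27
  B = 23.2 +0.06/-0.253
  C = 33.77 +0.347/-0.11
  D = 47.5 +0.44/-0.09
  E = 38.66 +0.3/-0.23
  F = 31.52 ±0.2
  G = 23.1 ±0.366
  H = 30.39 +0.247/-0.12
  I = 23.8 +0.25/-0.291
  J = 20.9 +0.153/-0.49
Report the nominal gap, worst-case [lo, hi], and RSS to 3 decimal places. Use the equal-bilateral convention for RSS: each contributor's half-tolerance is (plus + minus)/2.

nominal=20.720 wc=[17.951,22.974] rss=0.816

Stack each dimension's contribution:
  -A: nom -32.200 → Σnom=-32.200; wc +0.270/-0.240 → slack +0.270/-0.240; half-tol=0.255, Σhalf²=0.065025
  +B: nom +23.200 → Σnom=-9.000; wc +0.060/-0.253 → slack +0.330/-0.493; half-tol=0.157, Σhalf²=0.089517
  +C: nom +33.770 → Σnom=24.770; wc +0.347/-0.110 → slack +0.677/-0.603; half-tol=0.228, Σhalf²=0.141729
  -D: nom -47.500 → Σnom=-22.730; wc +0.090/-0.440 → slack +0.767/-1.043; half-tol=0.265, Σhalf²=0.211954
  -E: nom -38.660 → Σnom=-61.390; wc +0.230/-0.300 → slack +0.997/-1.343; half-tol=0.265, Σhalf²=0.282180
  +F: nom +31.520 → Σnom=-29.870; wc +0.200/-0.200 → slack +1.197/-1.543; half-tol=0.200, Σhalf²=0.322180
  +G: nom +23.100 → Σnom=-6.770; wc +0.366/-0.366 → slack +1.563/-1.909; half-tol=0.366, Σhalf²=0.456136
  +H: nom +30.390 → Σnom=23.620; wc +0.247/-0.120 → slack +1.810/-2.029; half-tol=0.183, Σhalf²=0.489808
  -I: nom -23.800 → Σnom=-0.180; wc +0.291/-0.250 → slack +2.101/-2.279; half-tol=0.270, Σhalf²=0.562978
  +J: nom +20.900 → Σnom=20.720; wc +0.153/-0.490 → slack +2.254/-2.769; half-tol=0.322, Σhalf²=0.666340
Nominal = 20.720. Worst-case = [20.720 - 2.769, 20.720 + 2.254] = [17.951, 22.974]. RSS = √0.666340 = 0.816.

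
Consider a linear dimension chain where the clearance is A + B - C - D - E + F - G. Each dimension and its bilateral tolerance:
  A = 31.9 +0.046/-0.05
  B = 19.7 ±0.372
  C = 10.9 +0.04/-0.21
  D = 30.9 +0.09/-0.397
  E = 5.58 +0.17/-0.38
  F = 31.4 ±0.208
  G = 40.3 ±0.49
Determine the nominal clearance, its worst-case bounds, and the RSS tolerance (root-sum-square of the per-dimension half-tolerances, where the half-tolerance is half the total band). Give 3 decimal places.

nominal=-4.680 wc=[-6.100,-2.577] rss=0.758

Stack each dimension's contribution:
  +A: nom +31.900 → Σnom=31.900; wc +0.046/-0.050 → slack +0.046/-0.050; half-tol=0.048, Σhalf²=0.002304
  +B: nom +19.700 → Σnom=51.600; wc +0.372/-0.372 → slack +0.418/-0.422; half-tol=0.372, Σhalf²=0.140688
  -C: nom -10.900 → Σnom=40.700; wc +0.210/-0.040 → slack +0.628/-0.462; half-tol=0.125, Σhalf²=0.156313
  -D: nom -30.900 → Σnom=9.800; wc +0.397/-0.090 → slack +1.025/-0.552; half-tol=0.243, Σhalf²=0.215605
  -E: nom -5.580 → Σnom=4.220; wc +0.380/-0.170 → slack +1.405/-0.722; half-tol=0.275, Σhalf²=0.291230
  +F: nom +31.400 → Σnom=35.620; wc +0.208/-0.208 → slack +1.613/-0.930; half-tol=0.208, Σhalf²=0.334494
  -G: nom -40.300 → Σnom=-4.680; wc +0.490/-0.490 → slack +2.103/-1.420; half-tol=0.490, Σhalf²=0.574594
Nominal = -4.680. Worst-case = [-4.680 - 1.420, -4.680 + 2.103] = [-6.100, -2.577]. RSS = √0.574594 = 0.758.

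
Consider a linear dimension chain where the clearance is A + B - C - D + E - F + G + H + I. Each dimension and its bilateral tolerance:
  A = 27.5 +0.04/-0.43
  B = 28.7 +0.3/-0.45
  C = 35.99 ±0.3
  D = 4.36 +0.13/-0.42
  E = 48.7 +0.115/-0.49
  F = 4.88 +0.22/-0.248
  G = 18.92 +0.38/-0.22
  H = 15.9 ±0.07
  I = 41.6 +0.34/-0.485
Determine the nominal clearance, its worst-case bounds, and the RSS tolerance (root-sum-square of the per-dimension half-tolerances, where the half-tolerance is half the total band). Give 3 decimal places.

nominal=136.090 wc=[133.295,138.303] rss=0.879

Stack each dimension's contribution:
  +A: nom +27.500 → Σnom=27.500; wc +0.040/-0.430 → slack +0.040/-0.430; half-tol=0.235, Σhalf²=0.055225
  +B: nom +28.700 → Σnom=56.200; wc +0.300/-0.450 → slack +0.340/-0.880; half-tol=0.375, Σhalf²=0.195850
  -C: nom -35.990 → Σnom=20.210; wc +0.300/-0.300 → slack +0.640/-1.180; half-tol=0.300, Σhalf²=0.285850
  -D: nom -4.360 → Σnom=15.850; wc +0.420/-0.130 → slack +1.060/-1.310; half-tol=0.275, Σhalf²=0.361475
  +E: nom +48.700 → Σnom=64.550; wc +0.115/-0.490 → slack +1.175/-1.800; half-tol=0.302, Σhalf²=0.452981
  -F: nom -4.880 → Σnom=59.670; wc +0.248/-0.220 → slack +1.423/-2.020; half-tol=0.234, Σhalf²=0.507737
  +G: nom +18.920 → Σnom=78.590; wc +0.380/-0.220 → slack +1.803/-2.240; half-tol=0.300, Σhalf²=0.597737
  +H: nom +15.900 → Σnom=94.490; wc +0.070/-0.070 → slack +1.873/-2.310; half-tol=0.070, Σhalf²=0.602637
  +I: nom +41.600 → Σnom=136.090; wc +0.340/-0.485 → slack +2.213/-2.795; half-tol=0.412, Σhalf²=0.772794
Nominal = 136.090. Worst-case = [136.090 - 2.795, 136.090 + 2.213] = [133.295, 138.303]. RSS = √0.772794 = 0.879.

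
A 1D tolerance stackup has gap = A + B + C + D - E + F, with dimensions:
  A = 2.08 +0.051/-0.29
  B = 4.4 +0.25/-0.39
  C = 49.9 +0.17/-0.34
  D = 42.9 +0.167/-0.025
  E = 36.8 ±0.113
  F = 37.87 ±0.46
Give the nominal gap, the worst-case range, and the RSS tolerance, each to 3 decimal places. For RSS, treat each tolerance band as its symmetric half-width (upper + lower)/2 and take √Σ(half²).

Stack each dimension's contribution:
  +A: nom +2.080 → Σnom=2.080; wc +0.051/-0.290 → slack +0.051/-0.290; half-tol=0.170, Σhalf²=0.029070
  +B: nom +4.400 → Σnom=6.480; wc +0.250/-0.390 → slack +0.301/-0.680; half-tol=0.320, Σhalf²=0.131470
  +C: nom +49.900 → Σnom=56.380; wc +0.170/-0.340 → slack +0.471/-1.020; half-tol=0.255, Σhalf²=0.196495
  +D: nom +42.900 → Σnom=99.280; wc +0.167/-0.025 → slack +0.638/-1.045; half-tol=0.096, Σhalf²=0.205711
  -E: nom -36.800 → Σnom=62.480; wc +0.113/-0.113 → slack +0.751/-1.158; half-tol=0.113, Σhalf²=0.218480
  +F: nom +37.870 → Σnom=100.350; wc +0.460/-0.460 → slack +1.211/-1.618; half-tol=0.460, Σhalf²=0.430080
Nominal = 100.350. Worst-case = [100.350 - 1.618, 100.350 + 1.211] = [98.732, 101.561]. RSS = √0.430080 = 0.656.

nominal=100.350 wc=[98.732,101.561] rss=0.656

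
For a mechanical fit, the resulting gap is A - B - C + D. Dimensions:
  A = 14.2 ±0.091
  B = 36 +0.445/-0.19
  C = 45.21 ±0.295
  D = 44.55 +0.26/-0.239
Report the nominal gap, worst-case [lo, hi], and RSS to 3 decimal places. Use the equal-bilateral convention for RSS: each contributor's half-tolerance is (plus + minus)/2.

nominal=-22.460 wc=[-23.530,-21.624] rss=0.508

Stack each dimension's contribution:
  +A: nom +14.200 → Σnom=14.200; wc +0.091/-0.091 → slack +0.091/-0.091; half-tol=0.091, Σhalf²=0.008281
  -B: nom -36.000 → Σnom=-21.800; wc +0.190/-0.445 → slack +0.281/-0.536; half-tol=0.318, Σhalf²=0.109087
  -C: nom -45.210 → Σnom=-67.010; wc +0.295/-0.295 → slack +0.576/-0.831; half-tol=0.295, Σhalf²=0.196112
  +D: nom +44.550 → Σnom=-22.460; wc +0.260/-0.239 → slack +0.836/-1.070; half-tol=0.249, Σhalf²=0.258362
Nominal = -22.460. Worst-case = [-22.460 - 1.070, -22.460 + 0.836] = [-23.530, -21.624]. RSS = √0.258362 = 0.508.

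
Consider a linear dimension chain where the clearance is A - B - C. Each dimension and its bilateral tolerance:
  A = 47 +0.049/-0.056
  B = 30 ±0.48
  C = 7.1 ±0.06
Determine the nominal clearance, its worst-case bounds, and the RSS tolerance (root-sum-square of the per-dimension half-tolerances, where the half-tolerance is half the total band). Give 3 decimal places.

Stack each dimension's contribution:
  +A: nom +47.000 → Σnom=47.000; wc +0.049/-0.056 → slack +0.049/-0.056; half-tol=0.053, Σhalf²=0.002756
  -B: nom -30.000 → Σnom=17.000; wc +0.480/-0.480 → slack +0.529/-0.536; half-tol=0.480, Σhalf²=0.233156
  -C: nom -7.100 → Σnom=9.900; wc +0.060/-0.060 → slack +0.589/-0.596; half-tol=0.060, Σhalf²=0.236756
Nominal = 9.900. Worst-case = [9.900 - 0.596, 9.900 + 0.589] = [9.304, 10.489]. RSS = √0.236756 = 0.487.

nominal=9.900 wc=[9.304,10.489] rss=0.487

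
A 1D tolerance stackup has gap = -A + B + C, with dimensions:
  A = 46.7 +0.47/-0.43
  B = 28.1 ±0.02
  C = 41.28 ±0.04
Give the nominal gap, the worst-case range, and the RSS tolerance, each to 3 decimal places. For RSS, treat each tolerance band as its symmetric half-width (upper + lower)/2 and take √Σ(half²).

nominal=22.680 wc=[22.150,23.170] rss=0.452

Stack each dimension's contribution:
  -A: nom -46.700 → Σnom=-46.700; wc +0.430/-0.470 → slack +0.430/-0.470; half-tol=0.450, Σhalf²=0.202500
  +B: nom +28.100 → Σnom=-18.600; wc +0.020/-0.020 → slack +0.450/-0.490; half-tol=0.020, Σhalf²=0.202900
  +C: nom +41.280 → Σnom=22.680; wc +0.040/-0.040 → slack +0.490/-0.530; half-tol=0.040, Σhalf²=0.204500
Nominal = 22.680. Worst-case = [22.680 - 0.530, 22.680 + 0.490] = [22.150, 23.170]. RSS = √0.204500 = 0.452.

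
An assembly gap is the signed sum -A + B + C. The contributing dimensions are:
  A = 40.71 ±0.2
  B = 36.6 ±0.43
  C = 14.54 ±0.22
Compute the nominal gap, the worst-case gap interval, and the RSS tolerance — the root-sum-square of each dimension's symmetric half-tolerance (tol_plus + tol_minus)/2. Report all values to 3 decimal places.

nominal=10.430 wc=[9.580,11.280] rss=0.523

Stack each dimension's contribution:
  -A: nom -40.710 → Σnom=-40.710; wc +0.200/-0.200 → slack +0.200/-0.200; half-tol=0.200, Σhalf²=0.040000
  +B: nom +36.600 → Σnom=-4.110; wc +0.430/-0.430 → slack +0.630/-0.630; half-tol=0.430, Σhalf²=0.224900
  +C: nom +14.540 → Σnom=10.430; wc +0.220/-0.220 → slack +0.850/-0.850; half-tol=0.220, Σhalf²=0.273300
Nominal = 10.430. Worst-case = [10.430 - 0.850, 10.430 + 0.850] = [9.580, 11.280]. RSS = √0.273300 = 0.523.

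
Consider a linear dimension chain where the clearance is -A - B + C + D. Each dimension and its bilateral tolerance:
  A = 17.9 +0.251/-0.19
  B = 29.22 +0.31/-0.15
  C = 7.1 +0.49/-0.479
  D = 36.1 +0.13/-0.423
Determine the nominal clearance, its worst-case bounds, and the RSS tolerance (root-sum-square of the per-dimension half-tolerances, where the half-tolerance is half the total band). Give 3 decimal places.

nominal=-3.920 wc=[-5.383,-2.960] rss=0.642

Stack each dimension's contribution:
  -A: nom -17.900 → Σnom=-17.900; wc +0.190/-0.251 → slack +0.190/-0.251; half-tol=0.221, Σhalf²=0.048620
  -B: nom -29.220 → Σnom=-47.120; wc +0.150/-0.310 → slack +0.340/-0.561; half-tol=0.230, Σhalf²=0.101520
  +C: nom +7.100 → Σnom=-40.020; wc +0.490/-0.479 → slack +0.830/-1.040; half-tol=0.484, Σhalf²=0.336260
  +D: nom +36.100 → Σnom=-3.920; wc +0.130/-0.423 → slack +0.960/-1.463; half-tol=0.276, Σhalf²=0.412713
Nominal = -3.920. Worst-case = [-3.920 - 1.463, -3.920 + 0.960] = [-5.383, -2.960]. RSS = √0.412713 = 0.642.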